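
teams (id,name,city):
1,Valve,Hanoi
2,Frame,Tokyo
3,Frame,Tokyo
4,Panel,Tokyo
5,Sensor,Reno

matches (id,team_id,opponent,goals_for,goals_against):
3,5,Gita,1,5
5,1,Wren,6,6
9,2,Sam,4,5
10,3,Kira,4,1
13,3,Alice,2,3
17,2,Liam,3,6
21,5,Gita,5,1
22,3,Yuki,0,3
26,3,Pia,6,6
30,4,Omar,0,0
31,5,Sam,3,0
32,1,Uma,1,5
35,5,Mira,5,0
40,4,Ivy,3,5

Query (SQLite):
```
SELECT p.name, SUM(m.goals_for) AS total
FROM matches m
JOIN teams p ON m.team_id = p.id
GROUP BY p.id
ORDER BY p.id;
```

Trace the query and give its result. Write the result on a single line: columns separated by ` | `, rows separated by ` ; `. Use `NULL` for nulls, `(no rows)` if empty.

Valve | 7 ; Frame | 7 ; Frame | 12 ; Panel | 3 ; Sensor | 14

Join each matches row to its teams via team_id.
Group joined rows by teams.id; compute SUM(m.goals_for) per group.
  1: ids {5, 32} → SUM(m.goals_for)=7
  2: ids {9, 17} → SUM(m.goals_for)=7
  3: ids {10, 13, 22, 26} → SUM(m.goals_for)=12
  4: ids {30, 40} → SUM(m.goals_for)=3
  5: ids {3, 21, 31, 35} → SUM(m.goals_for)=14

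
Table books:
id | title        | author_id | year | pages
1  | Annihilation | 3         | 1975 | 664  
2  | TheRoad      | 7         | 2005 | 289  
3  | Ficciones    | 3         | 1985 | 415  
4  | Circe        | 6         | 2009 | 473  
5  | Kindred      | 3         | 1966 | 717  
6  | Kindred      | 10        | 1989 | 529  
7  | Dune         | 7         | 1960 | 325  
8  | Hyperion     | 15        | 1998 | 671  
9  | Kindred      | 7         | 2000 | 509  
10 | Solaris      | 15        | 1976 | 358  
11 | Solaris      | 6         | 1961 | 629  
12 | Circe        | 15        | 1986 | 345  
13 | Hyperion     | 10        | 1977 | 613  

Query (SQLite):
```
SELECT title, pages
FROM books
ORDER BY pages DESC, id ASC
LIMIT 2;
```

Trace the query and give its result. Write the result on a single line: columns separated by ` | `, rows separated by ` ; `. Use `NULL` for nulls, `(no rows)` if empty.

Sort by pages desc, tiebreak id asc: (717, id=5), (671, id=8), (664, id=1), (629, id=11), (613, id=13) …. Take first 2.

Kindred | 717 ; Hyperion | 671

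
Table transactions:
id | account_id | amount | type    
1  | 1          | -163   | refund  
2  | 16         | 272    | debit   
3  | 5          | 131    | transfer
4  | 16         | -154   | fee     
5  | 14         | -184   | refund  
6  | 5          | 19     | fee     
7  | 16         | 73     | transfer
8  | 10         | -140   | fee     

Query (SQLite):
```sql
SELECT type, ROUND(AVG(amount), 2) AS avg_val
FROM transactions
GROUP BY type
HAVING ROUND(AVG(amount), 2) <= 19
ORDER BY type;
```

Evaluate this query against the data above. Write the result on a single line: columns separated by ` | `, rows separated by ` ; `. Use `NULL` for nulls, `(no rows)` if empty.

fee | -91.67 ; refund | -173.5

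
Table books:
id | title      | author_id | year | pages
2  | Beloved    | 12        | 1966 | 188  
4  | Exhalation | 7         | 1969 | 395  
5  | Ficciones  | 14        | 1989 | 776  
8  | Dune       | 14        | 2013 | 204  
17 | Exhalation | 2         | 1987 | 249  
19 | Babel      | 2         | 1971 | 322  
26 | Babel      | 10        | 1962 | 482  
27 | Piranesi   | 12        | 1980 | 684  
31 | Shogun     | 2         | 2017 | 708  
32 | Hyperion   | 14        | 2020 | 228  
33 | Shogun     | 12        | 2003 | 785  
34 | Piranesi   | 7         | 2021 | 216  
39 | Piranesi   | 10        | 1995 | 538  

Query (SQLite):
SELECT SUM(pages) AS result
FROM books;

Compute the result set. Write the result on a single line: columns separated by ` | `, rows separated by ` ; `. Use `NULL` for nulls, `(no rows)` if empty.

All pages values: [188, 395, 776, 204, 249, 322, 482, 684, 708, 228, 785, 216, 538].
SUM of non-NULL values = 5775.

5775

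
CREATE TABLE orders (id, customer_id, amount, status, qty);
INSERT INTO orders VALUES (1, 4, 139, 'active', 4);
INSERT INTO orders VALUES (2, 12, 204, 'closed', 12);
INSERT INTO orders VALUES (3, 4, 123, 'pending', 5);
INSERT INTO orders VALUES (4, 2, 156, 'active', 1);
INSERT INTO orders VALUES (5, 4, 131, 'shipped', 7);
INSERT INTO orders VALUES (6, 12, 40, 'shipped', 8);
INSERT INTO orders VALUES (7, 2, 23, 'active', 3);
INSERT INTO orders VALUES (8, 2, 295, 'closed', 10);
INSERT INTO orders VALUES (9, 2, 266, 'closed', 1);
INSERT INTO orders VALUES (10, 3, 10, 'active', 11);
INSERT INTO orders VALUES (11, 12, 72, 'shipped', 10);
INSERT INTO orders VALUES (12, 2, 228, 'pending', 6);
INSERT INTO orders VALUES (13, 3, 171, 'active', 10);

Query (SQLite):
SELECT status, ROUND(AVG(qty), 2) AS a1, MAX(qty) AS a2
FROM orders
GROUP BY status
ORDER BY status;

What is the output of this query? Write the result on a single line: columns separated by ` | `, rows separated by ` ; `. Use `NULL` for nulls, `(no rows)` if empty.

Group orders by status.
Per group compute: ROUND(AVG(qty), 2), MAX(qty).
  active: ids {1, 4, 7, 10, 13} → ROUND(AVG(qty), 2)=5.8, MAX(qty)=11
  closed: ids {2, 8, 9} → ROUND(AVG(qty), 2)=7.67, MAX(qty)=12
  pending: ids {3, 12} → ROUND(AVG(qty), 2)=5.5, MAX(qty)=6
  shipped: ids {5, 6, 11} → ROUND(AVG(qty), 2)=8.33, MAX(qty)=10

active | 5.8 | 11 ; closed | 7.67 | 12 ; pending | 5.5 | 6 ; shipped | 8.33 | 10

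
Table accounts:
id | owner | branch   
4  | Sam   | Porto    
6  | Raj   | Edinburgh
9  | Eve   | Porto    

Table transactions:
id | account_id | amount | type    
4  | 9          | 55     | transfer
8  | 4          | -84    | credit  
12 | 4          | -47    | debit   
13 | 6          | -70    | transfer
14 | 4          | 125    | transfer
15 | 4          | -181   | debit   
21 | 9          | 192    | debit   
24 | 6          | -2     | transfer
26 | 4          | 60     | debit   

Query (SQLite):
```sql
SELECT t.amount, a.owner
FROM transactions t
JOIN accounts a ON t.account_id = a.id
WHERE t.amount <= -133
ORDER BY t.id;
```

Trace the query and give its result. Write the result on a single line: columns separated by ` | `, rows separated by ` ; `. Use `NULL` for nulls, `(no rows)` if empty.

-181 | Sam

Each transactions row matches the accounts row where account_id = accounts.id.
Then keep rows with t.amount <= -133.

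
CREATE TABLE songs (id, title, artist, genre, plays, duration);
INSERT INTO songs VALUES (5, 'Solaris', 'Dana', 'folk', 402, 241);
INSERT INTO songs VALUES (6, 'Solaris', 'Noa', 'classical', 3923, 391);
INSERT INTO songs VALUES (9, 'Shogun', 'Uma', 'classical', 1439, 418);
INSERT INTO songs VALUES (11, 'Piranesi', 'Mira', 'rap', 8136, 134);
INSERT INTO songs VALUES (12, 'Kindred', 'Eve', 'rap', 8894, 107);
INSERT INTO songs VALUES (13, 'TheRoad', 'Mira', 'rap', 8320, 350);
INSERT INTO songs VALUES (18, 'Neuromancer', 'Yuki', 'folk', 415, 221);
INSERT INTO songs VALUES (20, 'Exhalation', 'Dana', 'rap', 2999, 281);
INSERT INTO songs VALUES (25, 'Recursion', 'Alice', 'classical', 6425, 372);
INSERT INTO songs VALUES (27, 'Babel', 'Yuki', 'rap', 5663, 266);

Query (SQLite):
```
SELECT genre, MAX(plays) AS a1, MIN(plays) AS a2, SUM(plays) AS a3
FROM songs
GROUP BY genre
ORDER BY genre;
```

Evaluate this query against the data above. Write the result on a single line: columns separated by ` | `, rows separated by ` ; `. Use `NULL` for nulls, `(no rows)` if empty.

classical | 6425 | 1439 | 11787 ; folk | 415 | 402 | 817 ; rap | 8894 | 2999 | 34012

Group songs by genre.
Per group compute: MAX(plays), MIN(plays), SUM(plays).
  classical: ids {6, 9, 25} → MAX(plays)=6425, MIN(plays)=1439, SUM(plays)=11787
  folk: ids {5, 18} → MAX(plays)=415, MIN(plays)=402, SUM(plays)=817
  rap: ids {11, 12, 13, 20, 27} → MAX(plays)=8894, MIN(plays)=2999, SUM(plays)=34012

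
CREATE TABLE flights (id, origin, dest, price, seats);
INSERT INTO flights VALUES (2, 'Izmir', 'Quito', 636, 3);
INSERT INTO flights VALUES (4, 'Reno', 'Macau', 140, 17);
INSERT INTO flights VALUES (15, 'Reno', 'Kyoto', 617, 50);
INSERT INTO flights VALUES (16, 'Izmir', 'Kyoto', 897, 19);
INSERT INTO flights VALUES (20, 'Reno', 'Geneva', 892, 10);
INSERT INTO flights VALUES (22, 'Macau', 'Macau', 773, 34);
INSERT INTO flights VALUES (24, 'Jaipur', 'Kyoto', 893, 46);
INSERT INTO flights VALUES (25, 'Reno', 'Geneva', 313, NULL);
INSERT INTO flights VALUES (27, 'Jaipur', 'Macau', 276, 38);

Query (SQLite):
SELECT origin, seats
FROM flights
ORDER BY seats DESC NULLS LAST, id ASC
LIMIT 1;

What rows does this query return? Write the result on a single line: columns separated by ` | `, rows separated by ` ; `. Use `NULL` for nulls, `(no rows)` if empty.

Reno | 50

Sort by seats desc, tiebreak id asc: (50, id=15), (46, id=24), (38, id=27), (34, id=22) …. Take first 1.
NULLS LAST: NULL seats rows go after all non-NULL rows (among themselves ordered by id asc).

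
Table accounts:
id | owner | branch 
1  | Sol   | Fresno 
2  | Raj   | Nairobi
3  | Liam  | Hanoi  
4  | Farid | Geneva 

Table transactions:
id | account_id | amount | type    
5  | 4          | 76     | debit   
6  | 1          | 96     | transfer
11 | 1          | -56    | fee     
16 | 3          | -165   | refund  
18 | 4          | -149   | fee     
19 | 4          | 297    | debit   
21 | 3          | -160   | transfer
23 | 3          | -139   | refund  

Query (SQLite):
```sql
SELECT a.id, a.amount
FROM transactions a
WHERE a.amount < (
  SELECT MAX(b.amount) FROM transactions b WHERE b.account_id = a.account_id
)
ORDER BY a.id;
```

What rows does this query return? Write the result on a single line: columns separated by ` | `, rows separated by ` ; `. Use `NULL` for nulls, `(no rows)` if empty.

5 | 76 ; 11 | -56 ; 16 | -165 ; 18 | -149 ; 21 | -160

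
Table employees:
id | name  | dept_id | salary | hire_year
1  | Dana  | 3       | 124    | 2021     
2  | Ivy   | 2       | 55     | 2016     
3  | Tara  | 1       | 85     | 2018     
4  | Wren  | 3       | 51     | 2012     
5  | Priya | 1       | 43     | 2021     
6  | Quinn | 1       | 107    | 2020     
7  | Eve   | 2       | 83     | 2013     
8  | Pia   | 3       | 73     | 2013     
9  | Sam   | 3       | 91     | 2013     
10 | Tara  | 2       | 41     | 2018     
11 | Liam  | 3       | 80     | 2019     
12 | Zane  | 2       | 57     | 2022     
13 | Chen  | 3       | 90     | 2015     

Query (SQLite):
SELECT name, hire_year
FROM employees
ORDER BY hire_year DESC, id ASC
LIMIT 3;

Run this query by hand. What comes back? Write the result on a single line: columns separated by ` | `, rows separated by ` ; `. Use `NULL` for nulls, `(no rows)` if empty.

Zane | 2022 ; Dana | 2021 ; Priya | 2021

Sort by hire_year desc, tiebreak id asc: (2022, id=12), (2021, id=1), (2021, id=5), (2020, id=6), (2019, id=11), (2018, id=3) …. Take first 3.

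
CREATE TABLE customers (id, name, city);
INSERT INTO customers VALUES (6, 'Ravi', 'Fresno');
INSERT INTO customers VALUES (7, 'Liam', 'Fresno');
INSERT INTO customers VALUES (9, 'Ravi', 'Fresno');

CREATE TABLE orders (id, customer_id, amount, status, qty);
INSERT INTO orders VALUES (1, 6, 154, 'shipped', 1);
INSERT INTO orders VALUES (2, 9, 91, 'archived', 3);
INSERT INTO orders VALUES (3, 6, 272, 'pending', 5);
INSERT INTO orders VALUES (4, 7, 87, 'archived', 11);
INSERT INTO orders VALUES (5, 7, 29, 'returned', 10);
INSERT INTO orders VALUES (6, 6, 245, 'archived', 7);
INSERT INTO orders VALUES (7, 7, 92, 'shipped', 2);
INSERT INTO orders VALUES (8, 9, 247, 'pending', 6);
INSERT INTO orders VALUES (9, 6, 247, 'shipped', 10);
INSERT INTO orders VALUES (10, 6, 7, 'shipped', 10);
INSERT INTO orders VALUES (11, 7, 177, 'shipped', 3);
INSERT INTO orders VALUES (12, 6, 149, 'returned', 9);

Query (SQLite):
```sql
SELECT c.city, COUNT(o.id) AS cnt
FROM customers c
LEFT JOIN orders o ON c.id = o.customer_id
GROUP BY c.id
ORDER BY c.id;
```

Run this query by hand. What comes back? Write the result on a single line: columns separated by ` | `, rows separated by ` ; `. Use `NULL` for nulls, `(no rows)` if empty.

Fresno | 6 ; Fresno | 4 ; Fresno | 2

LEFT JOIN keeps every customers row; unmatched ones get NULL for orders columns.
Group by customers.id and compute COUNT(o.id). COUNT(col) of an all-NULL group is 0.
  6: ids {1, 3, 6, 9, 10, 12} → COUNT(o.id)=6
  7: ids {4, 5, 7, 11} → COUNT(o.id)=4
  9: ids {2, 8} → COUNT(o.id)=2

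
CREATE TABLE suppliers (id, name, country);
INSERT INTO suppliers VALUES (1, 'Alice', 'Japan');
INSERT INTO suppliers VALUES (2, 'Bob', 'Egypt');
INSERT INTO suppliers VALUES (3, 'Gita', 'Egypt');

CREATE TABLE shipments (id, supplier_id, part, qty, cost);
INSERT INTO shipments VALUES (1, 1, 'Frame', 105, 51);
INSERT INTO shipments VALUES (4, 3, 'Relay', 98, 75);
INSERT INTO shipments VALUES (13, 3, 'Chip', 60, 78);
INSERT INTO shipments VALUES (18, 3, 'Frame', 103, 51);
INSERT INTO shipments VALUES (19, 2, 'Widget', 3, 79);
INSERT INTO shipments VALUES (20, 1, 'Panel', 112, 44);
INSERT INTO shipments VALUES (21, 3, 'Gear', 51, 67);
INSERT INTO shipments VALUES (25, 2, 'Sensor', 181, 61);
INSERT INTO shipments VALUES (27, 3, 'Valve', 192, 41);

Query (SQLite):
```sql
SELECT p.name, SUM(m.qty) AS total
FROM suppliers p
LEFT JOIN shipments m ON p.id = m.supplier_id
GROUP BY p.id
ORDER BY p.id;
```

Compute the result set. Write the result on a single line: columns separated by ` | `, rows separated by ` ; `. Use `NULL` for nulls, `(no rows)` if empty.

Alice | 217 ; Bob | 184 ; Gita | 504

LEFT JOIN keeps every suppliers row; unmatched ones get NULL for shipments columns.
Group by suppliers.id and compute SUM(m.qty). SUM over an all-NULL group is NULL.
  1: ids {1, 20} → SUM(m.qty)=217
  2: ids {19, 25} → SUM(m.qty)=184
  3: ids {4, 13, 18, 21, 27} → SUM(m.qty)=504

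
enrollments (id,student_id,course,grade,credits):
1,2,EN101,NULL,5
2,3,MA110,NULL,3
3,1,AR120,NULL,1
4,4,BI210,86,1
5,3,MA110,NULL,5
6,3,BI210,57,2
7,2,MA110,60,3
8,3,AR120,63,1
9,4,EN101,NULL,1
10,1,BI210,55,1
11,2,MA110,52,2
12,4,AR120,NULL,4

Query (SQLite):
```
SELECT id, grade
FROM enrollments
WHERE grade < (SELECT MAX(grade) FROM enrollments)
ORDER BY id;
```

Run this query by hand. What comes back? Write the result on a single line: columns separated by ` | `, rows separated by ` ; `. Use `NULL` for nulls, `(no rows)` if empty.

Scalar subquery: MAX(grade) over all enrollments rows = 86.
Keep rows where grade < that value.

6 | 57 ; 7 | 60 ; 8 | 63 ; 10 | 55 ; 11 | 52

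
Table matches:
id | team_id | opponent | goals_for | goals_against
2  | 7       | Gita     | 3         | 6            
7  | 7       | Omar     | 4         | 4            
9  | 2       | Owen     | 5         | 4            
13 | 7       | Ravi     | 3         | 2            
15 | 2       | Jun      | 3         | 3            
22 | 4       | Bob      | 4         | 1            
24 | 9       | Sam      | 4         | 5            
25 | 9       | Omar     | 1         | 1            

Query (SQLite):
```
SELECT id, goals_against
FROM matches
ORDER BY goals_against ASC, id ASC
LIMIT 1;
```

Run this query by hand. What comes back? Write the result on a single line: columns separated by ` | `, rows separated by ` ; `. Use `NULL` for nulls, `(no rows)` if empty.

Sort by goals_against asc, tiebreak id asc: (1, id=22), (1, id=25), (2, id=13), (3, id=15) …. Take first 1.

22 | 1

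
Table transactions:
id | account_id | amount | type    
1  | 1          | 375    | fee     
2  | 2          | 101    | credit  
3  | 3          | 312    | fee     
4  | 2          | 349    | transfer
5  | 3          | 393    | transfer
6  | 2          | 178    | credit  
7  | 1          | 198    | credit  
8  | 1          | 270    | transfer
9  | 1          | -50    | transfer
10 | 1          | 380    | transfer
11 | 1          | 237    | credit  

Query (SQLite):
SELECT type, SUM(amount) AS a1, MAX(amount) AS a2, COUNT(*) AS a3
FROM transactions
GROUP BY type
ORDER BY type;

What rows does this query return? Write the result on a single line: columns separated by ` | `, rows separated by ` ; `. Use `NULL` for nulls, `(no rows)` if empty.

credit | 714 | 237 | 4 ; fee | 687 | 375 | 2 ; transfer | 1342 | 393 | 5

Group transactions by type.
Per group compute: SUM(amount), MAX(amount), COUNT(*).
  credit: ids {2, 6, 7, 11} → SUM(amount)=714, MAX(amount)=237, COUNT(*)=4
  fee: ids {1, 3} → SUM(amount)=687, MAX(amount)=375, COUNT(*)=2
  transfer: ids {4, 5, 8, 9, 10} → SUM(amount)=1342, MAX(amount)=393, COUNT(*)=5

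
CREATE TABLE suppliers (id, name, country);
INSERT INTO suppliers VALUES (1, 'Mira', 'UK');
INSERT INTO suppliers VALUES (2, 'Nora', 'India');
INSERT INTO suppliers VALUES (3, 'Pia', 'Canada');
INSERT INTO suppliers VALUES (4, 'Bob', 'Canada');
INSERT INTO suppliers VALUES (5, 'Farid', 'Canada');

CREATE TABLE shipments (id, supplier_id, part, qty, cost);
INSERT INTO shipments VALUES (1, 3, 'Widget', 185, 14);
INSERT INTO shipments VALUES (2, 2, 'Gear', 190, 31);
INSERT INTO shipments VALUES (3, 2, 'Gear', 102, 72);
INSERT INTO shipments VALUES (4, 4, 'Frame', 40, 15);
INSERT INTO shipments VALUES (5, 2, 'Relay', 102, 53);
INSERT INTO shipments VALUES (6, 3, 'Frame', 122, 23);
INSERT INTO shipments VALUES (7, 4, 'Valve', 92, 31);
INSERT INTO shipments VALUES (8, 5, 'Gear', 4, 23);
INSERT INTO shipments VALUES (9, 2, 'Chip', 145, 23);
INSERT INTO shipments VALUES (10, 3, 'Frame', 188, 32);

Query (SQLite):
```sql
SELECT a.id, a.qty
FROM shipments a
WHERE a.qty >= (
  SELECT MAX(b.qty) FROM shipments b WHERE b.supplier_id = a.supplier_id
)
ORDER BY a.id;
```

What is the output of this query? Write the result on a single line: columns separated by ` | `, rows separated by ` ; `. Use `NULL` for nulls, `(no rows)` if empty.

2 | 190 ; 7 | 92 ; 8 | 4 ; 10 | 188

For each shipments row a, compute MAX(qty) over rows sharing a.supplier_id.
Keep row a if a.qty >= that per-group MAX.
  supplier_id=2: MAX(qty) = 190
  supplier_id=3: MAX(qty) = 188
  supplier_id=4: MAX(qty) = 92
  supplier_id=5: MAX(qty) = 4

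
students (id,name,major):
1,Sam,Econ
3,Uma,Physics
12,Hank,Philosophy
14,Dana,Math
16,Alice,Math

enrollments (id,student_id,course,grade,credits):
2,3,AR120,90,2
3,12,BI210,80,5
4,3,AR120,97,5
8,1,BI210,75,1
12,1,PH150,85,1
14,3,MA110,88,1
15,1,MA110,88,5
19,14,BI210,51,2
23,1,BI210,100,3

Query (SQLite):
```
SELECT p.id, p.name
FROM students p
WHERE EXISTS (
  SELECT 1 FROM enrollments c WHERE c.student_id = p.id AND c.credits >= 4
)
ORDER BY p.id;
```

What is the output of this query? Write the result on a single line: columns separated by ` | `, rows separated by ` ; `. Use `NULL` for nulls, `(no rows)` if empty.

1 | Sam ; 3 | Uma ; 12 | Hank

For each students row, check whether any enrollments with matching student_id has credits >= 4.
Keep rows where that is true.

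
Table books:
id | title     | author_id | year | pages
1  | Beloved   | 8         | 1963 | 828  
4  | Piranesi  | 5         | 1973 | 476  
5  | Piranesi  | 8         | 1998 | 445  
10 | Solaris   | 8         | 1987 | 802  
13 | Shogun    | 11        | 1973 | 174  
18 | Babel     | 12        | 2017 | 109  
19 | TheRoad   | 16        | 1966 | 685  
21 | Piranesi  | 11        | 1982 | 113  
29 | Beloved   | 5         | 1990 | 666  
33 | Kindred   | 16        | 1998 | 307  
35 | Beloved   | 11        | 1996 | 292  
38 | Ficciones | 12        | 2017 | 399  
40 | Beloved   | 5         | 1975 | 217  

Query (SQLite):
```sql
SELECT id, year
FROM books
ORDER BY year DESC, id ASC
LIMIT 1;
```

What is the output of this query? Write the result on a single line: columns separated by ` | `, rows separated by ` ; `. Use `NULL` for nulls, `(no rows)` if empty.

18 | 2017

Sort by year desc, tiebreak id asc: (2017, id=18), (2017, id=38), (1998, id=5), (1998, id=33) …. Take first 1.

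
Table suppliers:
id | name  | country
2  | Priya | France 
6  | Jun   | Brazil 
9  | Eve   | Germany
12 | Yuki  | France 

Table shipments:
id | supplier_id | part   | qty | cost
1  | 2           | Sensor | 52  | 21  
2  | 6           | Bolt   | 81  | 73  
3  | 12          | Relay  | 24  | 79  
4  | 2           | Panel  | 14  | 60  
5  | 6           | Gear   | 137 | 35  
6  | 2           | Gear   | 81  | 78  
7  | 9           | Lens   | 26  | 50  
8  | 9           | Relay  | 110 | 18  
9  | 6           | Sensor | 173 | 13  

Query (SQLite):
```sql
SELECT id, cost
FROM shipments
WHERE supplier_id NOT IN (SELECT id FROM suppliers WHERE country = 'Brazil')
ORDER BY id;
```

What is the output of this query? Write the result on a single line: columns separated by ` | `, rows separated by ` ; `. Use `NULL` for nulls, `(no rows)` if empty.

1 | 21 ; 3 | 79 ; 4 | 60 ; 6 | 78 ; 7 | 50 ; 8 | 18

Inner query: suppliers.id where country = 'Brazil'.
Outer: keep shipments rows whose supplier_id is not in that set.
Inner query → {6}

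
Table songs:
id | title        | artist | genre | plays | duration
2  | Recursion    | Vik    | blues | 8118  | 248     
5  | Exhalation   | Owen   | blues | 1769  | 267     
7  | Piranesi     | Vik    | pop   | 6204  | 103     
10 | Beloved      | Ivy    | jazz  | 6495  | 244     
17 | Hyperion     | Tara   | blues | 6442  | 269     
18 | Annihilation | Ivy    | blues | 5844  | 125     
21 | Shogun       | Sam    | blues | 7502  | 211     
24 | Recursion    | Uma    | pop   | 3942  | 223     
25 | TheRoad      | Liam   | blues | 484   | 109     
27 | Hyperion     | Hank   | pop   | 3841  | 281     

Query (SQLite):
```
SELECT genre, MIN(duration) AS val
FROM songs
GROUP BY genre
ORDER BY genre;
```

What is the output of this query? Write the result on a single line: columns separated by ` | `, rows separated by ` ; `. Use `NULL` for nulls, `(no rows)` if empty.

Partition songs by genre; compute MIN(duration) within each group.
  blues: ids {2, 5, 17, 18, 21, 25} → MIN(duration)=109
  jazz: ids {10} → MIN(duration)=244
  pop: ids {7, 24, 27} → MIN(duration)=103

blues | 109 ; jazz | 244 ; pop | 103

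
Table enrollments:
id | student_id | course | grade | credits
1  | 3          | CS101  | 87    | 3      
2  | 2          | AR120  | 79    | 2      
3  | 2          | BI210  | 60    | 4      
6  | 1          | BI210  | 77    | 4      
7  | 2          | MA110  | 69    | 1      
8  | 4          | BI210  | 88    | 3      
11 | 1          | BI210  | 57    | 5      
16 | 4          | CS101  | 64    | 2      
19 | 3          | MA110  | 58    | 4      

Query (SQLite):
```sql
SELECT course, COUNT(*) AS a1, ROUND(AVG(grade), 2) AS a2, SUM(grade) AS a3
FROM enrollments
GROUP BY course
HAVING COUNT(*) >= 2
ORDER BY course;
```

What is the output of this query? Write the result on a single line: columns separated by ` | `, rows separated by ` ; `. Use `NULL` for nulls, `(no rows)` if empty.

BI210 | 4 | 70.5 | 282 ; CS101 | 2 | 75.5 | 151 ; MA110 | 2 | 63.5 | 127

Group enrollments by course.
Per group compute: COUNT(*), ROUND(AVG(grade), 2), SUM(grade).
HAVING: drop groups with fewer than 2 rows.
  AR120: ids {2} → COUNT(*)=1, ROUND(AVG(grade), 2)=79, SUM(grade)=79
  BI210: ids {3, 6, 8, 11} → COUNT(*)=4, ROUND(AVG(grade), 2)=70.5, SUM(grade)=282
  CS101: ids {1, 16} → COUNT(*)=2, ROUND(AVG(grade), 2)=75.5, SUM(grade)=151
  MA110: ids {7, 19} → COUNT(*)=2, ROUND(AVG(grade), 2)=63.5, SUM(grade)=127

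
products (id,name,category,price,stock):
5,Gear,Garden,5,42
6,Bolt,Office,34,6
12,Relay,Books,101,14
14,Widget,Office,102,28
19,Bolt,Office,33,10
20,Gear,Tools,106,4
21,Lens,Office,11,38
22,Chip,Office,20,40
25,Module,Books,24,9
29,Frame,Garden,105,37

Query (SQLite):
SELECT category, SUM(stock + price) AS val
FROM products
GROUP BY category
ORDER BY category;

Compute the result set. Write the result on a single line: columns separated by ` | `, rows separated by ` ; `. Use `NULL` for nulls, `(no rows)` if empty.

Books | 148 ; Garden | 189 ; Office | 322 ; Tools | 110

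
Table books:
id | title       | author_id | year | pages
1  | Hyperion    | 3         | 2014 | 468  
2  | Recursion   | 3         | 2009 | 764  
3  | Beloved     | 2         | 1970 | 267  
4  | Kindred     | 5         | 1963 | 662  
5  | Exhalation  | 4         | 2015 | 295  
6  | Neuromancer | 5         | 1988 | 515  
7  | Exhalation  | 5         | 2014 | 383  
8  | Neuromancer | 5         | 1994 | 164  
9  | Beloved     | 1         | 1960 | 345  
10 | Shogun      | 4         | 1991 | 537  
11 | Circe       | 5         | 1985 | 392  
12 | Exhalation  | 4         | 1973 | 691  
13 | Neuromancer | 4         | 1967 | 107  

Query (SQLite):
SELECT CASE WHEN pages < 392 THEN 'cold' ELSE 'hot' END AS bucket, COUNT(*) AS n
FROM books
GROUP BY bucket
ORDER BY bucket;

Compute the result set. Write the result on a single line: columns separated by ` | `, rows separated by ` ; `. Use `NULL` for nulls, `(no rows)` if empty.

Bucket rows by pages < 392 → 'cold' else 'hot'; count each bucket.

cold | 6 ; hot | 7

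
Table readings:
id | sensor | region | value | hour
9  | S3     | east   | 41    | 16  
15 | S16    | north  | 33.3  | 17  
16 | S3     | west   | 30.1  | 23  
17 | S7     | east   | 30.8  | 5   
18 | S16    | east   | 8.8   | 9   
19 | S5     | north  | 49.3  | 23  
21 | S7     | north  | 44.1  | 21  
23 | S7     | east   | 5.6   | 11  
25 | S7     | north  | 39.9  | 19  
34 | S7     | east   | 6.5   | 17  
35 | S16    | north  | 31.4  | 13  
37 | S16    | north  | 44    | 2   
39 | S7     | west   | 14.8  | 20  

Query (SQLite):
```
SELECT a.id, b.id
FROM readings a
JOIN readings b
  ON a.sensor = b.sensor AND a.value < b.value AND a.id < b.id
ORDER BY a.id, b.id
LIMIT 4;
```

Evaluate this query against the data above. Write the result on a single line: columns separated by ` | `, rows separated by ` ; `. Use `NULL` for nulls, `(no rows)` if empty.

15 | 37 ; 17 | 21 ; 17 | 25 ; 18 | 35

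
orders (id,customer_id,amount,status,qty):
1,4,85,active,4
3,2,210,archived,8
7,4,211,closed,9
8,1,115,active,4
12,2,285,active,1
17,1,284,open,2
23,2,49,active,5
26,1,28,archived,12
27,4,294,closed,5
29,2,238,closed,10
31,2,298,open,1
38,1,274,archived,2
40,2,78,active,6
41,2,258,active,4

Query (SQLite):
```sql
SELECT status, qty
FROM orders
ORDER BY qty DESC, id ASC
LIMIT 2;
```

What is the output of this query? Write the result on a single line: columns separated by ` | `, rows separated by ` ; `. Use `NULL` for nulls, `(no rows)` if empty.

archived | 12 ; closed | 10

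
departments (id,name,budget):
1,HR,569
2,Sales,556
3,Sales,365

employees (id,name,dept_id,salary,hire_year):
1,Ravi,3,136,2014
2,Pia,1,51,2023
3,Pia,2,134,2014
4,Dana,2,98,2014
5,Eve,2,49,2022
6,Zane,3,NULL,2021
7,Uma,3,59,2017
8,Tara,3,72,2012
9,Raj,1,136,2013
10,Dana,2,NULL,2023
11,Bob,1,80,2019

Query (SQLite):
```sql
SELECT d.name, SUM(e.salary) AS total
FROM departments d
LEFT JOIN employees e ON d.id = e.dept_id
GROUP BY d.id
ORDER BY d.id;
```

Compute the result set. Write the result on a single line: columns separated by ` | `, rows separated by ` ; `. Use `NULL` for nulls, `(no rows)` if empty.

HR | 267 ; Sales | 281 ; Sales | 267

LEFT JOIN keeps every departments row; unmatched ones get NULL for employees columns.
Group by departments.id and compute SUM(e.salary). SUM over an all-NULL group is NULL.
  1: ids {2, 9, 11} → SUM(e.salary)=267
  2: ids {3, 4, 5, 10} → SUM(e.salary)=281
  3: ids {1, 6, 7, 8} → SUM(e.salary)=267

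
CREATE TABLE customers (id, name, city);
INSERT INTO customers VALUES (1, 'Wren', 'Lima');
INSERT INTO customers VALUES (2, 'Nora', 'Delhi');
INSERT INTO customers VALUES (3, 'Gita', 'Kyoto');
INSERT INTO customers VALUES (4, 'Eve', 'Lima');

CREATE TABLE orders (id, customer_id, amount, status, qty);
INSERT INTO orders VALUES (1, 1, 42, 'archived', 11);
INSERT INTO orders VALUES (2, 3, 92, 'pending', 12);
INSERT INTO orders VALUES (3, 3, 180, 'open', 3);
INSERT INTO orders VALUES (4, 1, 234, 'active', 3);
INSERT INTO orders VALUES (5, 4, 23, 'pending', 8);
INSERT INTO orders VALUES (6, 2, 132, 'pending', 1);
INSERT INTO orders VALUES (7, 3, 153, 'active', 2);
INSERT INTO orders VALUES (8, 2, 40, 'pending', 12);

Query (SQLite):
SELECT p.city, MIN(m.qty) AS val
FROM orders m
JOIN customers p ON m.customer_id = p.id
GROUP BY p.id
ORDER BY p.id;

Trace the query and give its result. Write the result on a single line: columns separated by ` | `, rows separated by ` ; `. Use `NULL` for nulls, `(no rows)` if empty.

Lima | 3 ; Delhi | 1 ; Kyoto | 2 ; Lima | 8

Join each orders row to its customers via customer_id.
Group joined rows by customers.id; compute MIN(m.qty) per group.
  1: ids {1, 4} → MIN(m.qty)=3
  2: ids {6, 8} → MIN(m.qty)=1
  3: ids {2, 3, 7} → MIN(m.qty)=2
  4: ids {5} → MIN(m.qty)=8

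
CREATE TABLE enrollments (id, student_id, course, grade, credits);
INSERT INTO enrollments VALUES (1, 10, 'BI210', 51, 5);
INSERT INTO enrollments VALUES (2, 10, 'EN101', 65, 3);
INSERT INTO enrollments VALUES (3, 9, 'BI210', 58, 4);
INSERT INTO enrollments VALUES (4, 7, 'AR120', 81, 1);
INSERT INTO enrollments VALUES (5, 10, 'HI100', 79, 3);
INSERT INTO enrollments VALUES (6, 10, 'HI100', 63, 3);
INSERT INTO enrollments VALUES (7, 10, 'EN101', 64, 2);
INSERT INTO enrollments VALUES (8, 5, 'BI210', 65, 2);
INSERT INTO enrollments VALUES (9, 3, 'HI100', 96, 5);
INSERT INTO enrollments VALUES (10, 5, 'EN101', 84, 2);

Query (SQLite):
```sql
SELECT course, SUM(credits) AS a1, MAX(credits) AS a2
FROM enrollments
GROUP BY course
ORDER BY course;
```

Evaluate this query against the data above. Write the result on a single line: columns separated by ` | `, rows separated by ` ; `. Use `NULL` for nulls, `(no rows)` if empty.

Group enrollments by course.
Per group compute: SUM(credits), MAX(credits).
  AR120: ids {4} → SUM(credits)=1, MAX(credits)=1
  BI210: ids {1, 3, 8} → SUM(credits)=11, MAX(credits)=5
  EN101: ids {2, 7, 10} → SUM(credits)=7, MAX(credits)=3
  HI100: ids {5, 6, 9} → SUM(credits)=11, MAX(credits)=5

AR120 | 1 | 1 ; BI210 | 11 | 5 ; EN101 | 7 | 3 ; HI100 | 11 | 5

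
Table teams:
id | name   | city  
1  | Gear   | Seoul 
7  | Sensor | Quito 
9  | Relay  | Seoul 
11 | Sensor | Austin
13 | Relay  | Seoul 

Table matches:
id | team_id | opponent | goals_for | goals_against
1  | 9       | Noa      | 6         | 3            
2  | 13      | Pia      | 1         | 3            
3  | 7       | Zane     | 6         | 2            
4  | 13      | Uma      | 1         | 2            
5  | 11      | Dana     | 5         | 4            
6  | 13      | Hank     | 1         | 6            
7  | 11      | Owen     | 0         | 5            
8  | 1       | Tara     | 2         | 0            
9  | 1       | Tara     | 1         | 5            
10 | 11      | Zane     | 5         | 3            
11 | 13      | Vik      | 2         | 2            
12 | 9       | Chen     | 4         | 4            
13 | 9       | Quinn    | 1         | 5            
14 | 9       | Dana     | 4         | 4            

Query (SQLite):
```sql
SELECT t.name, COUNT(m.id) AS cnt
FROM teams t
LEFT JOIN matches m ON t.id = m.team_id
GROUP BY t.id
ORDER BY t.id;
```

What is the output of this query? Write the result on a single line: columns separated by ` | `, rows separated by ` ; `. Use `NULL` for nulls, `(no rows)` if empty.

Gear | 2 ; Sensor | 1 ; Relay | 4 ; Sensor | 3 ; Relay | 4

LEFT JOIN keeps every teams row; unmatched ones get NULL for matches columns.
Group by teams.id and compute COUNT(m.id). COUNT(col) of an all-NULL group is 0.
  1: ids {8, 9} → COUNT(m.id)=2
  7: ids {3} → COUNT(m.id)=1
  9: ids {1, 12, 13, 14} → COUNT(m.id)=4
  11: ids {5, 7, 10} → COUNT(m.id)=3
  13: ids {2, 4, 6, 11} → COUNT(m.id)=4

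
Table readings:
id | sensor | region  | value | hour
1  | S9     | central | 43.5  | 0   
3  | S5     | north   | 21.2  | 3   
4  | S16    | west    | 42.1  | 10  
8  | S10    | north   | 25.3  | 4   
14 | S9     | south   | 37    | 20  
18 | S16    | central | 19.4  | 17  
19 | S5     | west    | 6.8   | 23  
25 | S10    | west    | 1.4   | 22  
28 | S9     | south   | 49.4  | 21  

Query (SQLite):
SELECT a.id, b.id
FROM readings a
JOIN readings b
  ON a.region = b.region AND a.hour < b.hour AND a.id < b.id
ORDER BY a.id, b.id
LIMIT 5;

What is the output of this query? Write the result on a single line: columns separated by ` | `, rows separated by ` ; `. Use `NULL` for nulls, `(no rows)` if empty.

1 | 18 ; 3 | 8 ; 4 | 19 ; 4 | 25 ; 14 | 28

Pairs (a,b) with same region, a.hour < b.hour, a.id < b.id.
region groups: central:{1,18} north:{3,8} south:{14,28} west:{4,19,25}
Ordered by (a.id, b.id); first 5.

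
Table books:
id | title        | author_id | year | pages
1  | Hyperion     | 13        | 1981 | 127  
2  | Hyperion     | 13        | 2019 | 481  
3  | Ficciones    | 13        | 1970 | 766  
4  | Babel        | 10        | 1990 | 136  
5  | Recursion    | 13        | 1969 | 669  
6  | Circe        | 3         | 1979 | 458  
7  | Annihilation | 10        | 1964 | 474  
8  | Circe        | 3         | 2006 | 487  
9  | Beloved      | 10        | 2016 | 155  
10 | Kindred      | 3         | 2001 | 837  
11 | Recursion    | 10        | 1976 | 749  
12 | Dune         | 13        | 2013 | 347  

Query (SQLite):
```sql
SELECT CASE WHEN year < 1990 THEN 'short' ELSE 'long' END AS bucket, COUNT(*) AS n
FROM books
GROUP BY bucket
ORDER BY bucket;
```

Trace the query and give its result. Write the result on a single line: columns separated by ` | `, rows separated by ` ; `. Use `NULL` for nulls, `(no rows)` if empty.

Bucket rows by year < 1990 → 'short' else 'long'; count each bucket.

long | 6 ; short | 6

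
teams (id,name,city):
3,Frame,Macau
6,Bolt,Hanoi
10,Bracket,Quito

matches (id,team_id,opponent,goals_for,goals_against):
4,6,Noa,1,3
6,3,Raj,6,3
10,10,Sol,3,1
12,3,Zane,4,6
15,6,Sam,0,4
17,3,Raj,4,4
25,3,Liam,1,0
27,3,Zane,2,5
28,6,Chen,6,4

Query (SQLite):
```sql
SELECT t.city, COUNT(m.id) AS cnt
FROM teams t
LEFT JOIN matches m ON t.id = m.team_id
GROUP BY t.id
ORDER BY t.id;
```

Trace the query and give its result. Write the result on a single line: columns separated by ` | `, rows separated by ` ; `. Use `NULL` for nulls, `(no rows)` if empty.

LEFT JOIN keeps every teams row; unmatched ones get NULL for matches columns.
Group by teams.id and compute COUNT(m.id). COUNT(col) of an all-NULL group is 0.
  3: ids {6, 12, 17, 25, 27} → COUNT(m.id)=5
  6: ids {4, 15, 28} → COUNT(m.id)=3
  10: ids {10} → COUNT(m.id)=1

Macau | 5 ; Hanoi | 3 ; Quito | 1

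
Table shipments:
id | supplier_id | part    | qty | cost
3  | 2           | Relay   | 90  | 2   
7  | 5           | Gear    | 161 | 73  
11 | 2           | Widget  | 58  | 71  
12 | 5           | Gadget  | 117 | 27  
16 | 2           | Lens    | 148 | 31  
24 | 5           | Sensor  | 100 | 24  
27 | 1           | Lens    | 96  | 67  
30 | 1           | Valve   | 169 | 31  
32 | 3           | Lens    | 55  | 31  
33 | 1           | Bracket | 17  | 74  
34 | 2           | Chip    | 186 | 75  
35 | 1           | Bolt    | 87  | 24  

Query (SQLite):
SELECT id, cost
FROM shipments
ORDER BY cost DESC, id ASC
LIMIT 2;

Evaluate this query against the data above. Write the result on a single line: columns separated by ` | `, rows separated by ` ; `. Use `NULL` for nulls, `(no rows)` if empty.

34 | 75 ; 33 | 74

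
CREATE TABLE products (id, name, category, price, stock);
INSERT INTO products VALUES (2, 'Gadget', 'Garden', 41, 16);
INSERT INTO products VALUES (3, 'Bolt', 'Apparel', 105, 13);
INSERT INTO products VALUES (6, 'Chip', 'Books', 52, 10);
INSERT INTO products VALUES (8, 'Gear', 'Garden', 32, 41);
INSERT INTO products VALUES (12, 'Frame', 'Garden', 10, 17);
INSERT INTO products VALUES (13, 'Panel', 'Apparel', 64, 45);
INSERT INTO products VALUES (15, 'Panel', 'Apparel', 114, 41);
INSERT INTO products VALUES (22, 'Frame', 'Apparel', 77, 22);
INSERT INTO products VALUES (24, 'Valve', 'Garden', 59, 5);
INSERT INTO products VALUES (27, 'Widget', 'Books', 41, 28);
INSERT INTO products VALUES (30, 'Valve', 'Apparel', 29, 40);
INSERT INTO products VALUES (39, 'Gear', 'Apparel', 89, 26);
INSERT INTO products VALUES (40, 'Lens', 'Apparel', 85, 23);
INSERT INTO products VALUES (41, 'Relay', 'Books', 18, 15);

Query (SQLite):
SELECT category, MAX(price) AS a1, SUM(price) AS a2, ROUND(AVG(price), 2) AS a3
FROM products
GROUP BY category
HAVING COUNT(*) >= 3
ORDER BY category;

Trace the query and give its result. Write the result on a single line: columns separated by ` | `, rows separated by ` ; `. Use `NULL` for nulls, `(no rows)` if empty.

Group products by category.
Per group compute: MAX(price), SUM(price), ROUND(AVG(price), 2).
HAVING: drop groups with fewer than 3 rows.
  Apparel: ids {3, 13, 15, 22, 30, 39, 40} → MAX(price)=114, SUM(price)=563, ROUND(AVG(price), 2)=80.43
  Books: ids {6, 27, 41} → MAX(price)=52, SUM(price)=111, ROUND(AVG(price), 2)=37
  Garden: ids {2, 8, 12, 24} → MAX(price)=59, SUM(price)=142, ROUND(AVG(price), 2)=35.5

Apparel | 114 | 563 | 80.43 ; Books | 52 | 111 | 37 ; Garden | 59 | 142 | 35.5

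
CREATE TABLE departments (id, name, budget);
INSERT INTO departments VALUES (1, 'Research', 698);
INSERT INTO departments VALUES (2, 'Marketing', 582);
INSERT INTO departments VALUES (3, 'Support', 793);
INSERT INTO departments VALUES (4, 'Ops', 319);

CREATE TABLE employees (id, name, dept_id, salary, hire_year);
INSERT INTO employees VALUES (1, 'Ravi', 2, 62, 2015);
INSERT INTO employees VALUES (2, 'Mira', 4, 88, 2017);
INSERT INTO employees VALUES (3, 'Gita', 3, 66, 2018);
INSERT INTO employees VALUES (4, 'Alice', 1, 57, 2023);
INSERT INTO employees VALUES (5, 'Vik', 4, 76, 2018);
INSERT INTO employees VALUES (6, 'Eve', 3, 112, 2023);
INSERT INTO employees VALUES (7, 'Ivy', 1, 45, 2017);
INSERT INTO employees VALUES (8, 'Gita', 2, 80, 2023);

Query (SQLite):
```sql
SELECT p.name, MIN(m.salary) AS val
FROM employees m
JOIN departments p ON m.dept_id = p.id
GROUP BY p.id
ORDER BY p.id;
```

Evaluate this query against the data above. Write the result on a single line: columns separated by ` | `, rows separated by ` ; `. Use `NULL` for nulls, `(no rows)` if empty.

Research | 45 ; Marketing | 62 ; Support | 66 ; Ops | 76

Join each employees row to its departments via dept_id.
Group joined rows by departments.id; compute MIN(m.salary) per group.
  1: ids {4, 7} → MIN(m.salary)=45
  2: ids {1, 8} → MIN(m.salary)=62
  3: ids {3, 6} → MIN(m.salary)=66
  4: ids {2, 5} → MIN(m.salary)=76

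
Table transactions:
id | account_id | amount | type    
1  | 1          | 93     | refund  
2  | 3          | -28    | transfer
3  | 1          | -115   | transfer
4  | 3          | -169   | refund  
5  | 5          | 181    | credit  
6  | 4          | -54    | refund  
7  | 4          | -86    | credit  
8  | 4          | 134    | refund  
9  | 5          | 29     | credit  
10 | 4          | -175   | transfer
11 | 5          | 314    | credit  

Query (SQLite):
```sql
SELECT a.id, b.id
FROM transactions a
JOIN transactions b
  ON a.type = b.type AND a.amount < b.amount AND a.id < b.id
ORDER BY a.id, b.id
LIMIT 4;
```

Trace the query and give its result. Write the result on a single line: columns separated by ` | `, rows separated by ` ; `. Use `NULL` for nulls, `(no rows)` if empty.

1 | 8 ; 4 | 6 ; 4 | 8 ; 5 | 11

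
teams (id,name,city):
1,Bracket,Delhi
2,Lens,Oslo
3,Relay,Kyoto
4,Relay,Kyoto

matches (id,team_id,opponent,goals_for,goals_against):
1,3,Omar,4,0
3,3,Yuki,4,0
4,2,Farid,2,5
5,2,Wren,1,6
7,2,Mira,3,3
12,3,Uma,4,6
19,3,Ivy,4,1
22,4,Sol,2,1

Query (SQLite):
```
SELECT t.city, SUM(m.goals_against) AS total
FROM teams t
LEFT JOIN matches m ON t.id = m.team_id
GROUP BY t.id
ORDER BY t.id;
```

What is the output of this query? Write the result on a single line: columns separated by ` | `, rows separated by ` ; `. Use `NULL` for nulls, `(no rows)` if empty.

LEFT JOIN keeps every teams row; unmatched ones get NULL for matches columns.
Group by teams.id and compute SUM(m.goals_against). SUM over an all-NULL group is NULL.
  1: ids {—} → SUM(m.goals_against)=NULL
  2: ids {4, 5, 7} → SUM(m.goals_against)=14
  3: ids {1, 3, 12, 19} → SUM(m.goals_against)=7
  4: ids {22} → SUM(m.goals_against)=1

Delhi | NULL ; Oslo | 14 ; Kyoto | 7 ; Kyoto | 1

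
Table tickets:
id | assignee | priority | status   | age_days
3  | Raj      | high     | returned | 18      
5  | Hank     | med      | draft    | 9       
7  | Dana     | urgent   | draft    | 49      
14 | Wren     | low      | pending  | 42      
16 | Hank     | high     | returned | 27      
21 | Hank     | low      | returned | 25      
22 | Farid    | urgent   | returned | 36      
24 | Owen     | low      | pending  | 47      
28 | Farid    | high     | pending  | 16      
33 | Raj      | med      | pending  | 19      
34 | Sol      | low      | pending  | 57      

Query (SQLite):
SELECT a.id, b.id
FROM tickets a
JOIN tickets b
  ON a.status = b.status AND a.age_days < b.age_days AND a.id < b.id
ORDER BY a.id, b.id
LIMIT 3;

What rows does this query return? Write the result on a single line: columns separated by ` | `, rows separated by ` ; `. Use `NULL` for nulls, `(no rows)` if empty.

Pairs (a,b) with same status, a.age_days < b.age_days, a.id < b.id.
status groups: draft:{5,7} pending:{14,24,28,33,34} returned:{3,16,21,22}
Ordered by (a.id, b.id); first 3.

3 | 16 ; 3 | 21 ; 3 | 22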